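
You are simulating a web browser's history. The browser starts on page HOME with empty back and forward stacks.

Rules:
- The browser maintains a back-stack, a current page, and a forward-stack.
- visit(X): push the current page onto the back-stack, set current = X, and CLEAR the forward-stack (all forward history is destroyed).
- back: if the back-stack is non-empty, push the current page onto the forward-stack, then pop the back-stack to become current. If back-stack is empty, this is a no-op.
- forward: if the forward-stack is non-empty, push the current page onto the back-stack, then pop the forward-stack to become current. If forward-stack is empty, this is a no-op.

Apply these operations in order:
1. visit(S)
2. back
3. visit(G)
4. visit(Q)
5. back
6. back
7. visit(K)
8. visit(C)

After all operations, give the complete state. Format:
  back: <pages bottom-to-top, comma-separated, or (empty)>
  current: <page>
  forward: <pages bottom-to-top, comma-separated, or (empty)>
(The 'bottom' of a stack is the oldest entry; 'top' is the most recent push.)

Answer: back: HOME,K
current: C
forward: (empty)

Derivation:
After 1 (visit(S)): cur=S back=1 fwd=0
After 2 (back): cur=HOME back=0 fwd=1
After 3 (visit(G)): cur=G back=1 fwd=0
After 4 (visit(Q)): cur=Q back=2 fwd=0
After 5 (back): cur=G back=1 fwd=1
After 6 (back): cur=HOME back=0 fwd=2
After 7 (visit(K)): cur=K back=1 fwd=0
After 8 (visit(C)): cur=C back=2 fwd=0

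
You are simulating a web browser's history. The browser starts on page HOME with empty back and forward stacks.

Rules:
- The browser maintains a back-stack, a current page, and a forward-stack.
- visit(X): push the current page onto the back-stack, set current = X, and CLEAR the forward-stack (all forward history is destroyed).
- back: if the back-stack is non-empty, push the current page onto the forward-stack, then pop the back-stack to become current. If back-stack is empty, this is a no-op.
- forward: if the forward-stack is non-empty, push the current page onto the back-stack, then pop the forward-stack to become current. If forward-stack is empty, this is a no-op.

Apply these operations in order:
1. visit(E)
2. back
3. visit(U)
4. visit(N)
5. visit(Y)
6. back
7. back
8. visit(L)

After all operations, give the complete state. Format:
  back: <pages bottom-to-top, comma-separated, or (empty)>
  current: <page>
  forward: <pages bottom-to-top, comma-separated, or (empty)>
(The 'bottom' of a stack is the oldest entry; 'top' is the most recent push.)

Answer: back: HOME,U
current: L
forward: (empty)

Derivation:
After 1 (visit(E)): cur=E back=1 fwd=0
After 2 (back): cur=HOME back=0 fwd=1
After 3 (visit(U)): cur=U back=1 fwd=0
After 4 (visit(N)): cur=N back=2 fwd=0
After 5 (visit(Y)): cur=Y back=3 fwd=0
After 6 (back): cur=N back=2 fwd=1
After 7 (back): cur=U back=1 fwd=2
After 8 (visit(L)): cur=L back=2 fwd=0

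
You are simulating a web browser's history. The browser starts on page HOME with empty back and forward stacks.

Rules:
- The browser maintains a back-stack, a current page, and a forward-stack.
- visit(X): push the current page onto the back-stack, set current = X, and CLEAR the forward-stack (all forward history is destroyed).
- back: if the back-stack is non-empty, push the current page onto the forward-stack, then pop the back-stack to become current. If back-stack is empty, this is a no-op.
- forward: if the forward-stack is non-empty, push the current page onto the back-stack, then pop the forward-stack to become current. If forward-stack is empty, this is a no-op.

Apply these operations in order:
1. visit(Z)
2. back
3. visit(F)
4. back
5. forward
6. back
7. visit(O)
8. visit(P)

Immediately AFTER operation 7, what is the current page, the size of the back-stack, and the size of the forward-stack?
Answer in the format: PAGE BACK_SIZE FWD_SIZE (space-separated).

After 1 (visit(Z)): cur=Z back=1 fwd=0
After 2 (back): cur=HOME back=0 fwd=1
After 3 (visit(F)): cur=F back=1 fwd=0
After 4 (back): cur=HOME back=0 fwd=1
After 5 (forward): cur=F back=1 fwd=0
After 6 (back): cur=HOME back=0 fwd=1
After 7 (visit(O)): cur=O back=1 fwd=0

O 1 0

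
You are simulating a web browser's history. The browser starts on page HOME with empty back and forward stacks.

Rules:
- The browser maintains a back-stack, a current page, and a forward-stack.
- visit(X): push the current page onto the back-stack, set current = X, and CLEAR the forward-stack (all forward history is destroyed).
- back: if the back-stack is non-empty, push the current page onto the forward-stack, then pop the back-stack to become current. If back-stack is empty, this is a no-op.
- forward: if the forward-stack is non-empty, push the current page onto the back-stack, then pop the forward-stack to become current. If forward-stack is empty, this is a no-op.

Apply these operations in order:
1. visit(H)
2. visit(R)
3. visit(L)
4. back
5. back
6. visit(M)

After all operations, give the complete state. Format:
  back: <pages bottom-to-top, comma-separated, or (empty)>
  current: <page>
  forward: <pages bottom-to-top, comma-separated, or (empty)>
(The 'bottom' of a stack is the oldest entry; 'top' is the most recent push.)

After 1 (visit(H)): cur=H back=1 fwd=0
After 2 (visit(R)): cur=R back=2 fwd=0
After 3 (visit(L)): cur=L back=3 fwd=0
After 4 (back): cur=R back=2 fwd=1
After 5 (back): cur=H back=1 fwd=2
After 6 (visit(M)): cur=M back=2 fwd=0

Answer: back: HOME,H
current: M
forward: (empty)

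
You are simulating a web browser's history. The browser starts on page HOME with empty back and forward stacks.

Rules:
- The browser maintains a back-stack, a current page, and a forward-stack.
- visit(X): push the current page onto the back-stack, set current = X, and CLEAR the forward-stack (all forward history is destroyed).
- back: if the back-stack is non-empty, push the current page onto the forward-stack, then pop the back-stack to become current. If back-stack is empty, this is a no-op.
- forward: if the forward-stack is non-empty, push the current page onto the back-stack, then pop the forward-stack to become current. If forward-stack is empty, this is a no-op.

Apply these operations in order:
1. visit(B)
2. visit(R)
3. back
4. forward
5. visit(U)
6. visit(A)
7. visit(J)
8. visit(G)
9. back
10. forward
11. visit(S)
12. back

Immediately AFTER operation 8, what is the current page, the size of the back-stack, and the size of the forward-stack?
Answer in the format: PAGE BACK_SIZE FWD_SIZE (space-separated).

After 1 (visit(B)): cur=B back=1 fwd=0
After 2 (visit(R)): cur=R back=2 fwd=0
After 3 (back): cur=B back=1 fwd=1
After 4 (forward): cur=R back=2 fwd=0
After 5 (visit(U)): cur=U back=3 fwd=0
After 6 (visit(A)): cur=A back=4 fwd=0
After 7 (visit(J)): cur=J back=5 fwd=0
After 8 (visit(G)): cur=G back=6 fwd=0

G 6 0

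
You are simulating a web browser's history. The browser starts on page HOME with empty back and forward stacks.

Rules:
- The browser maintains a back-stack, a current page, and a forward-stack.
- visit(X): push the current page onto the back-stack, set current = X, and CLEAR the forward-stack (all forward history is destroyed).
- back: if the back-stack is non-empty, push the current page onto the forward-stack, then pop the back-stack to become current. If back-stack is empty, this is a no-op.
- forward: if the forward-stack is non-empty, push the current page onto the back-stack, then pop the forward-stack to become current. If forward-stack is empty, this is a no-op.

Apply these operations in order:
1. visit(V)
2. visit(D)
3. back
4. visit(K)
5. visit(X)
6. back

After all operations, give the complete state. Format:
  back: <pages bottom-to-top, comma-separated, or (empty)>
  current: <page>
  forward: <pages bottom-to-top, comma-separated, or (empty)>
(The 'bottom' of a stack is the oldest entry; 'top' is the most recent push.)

Answer: back: HOME,V
current: K
forward: X

Derivation:
After 1 (visit(V)): cur=V back=1 fwd=0
After 2 (visit(D)): cur=D back=2 fwd=0
After 3 (back): cur=V back=1 fwd=1
After 4 (visit(K)): cur=K back=2 fwd=0
After 5 (visit(X)): cur=X back=3 fwd=0
After 6 (back): cur=K back=2 fwd=1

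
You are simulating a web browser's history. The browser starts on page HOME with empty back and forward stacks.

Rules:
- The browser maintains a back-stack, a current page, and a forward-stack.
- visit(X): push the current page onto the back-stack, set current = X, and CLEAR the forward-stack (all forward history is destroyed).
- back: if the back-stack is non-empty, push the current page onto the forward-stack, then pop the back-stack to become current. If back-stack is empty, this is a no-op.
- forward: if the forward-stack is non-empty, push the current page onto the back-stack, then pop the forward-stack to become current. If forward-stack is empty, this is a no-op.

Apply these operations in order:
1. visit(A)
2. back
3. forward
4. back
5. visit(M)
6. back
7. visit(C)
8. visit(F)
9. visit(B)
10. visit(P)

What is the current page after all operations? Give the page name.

Answer: P

Derivation:
After 1 (visit(A)): cur=A back=1 fwd=0
After 2 (back): cur=HOME back=0 fwd=1
After 3 (forward): cur=A back=1 fwd=0
After 4 (back): cur=HOME back=0 fwd=1
After 5 (visit(M)): cur=M back=1 fwd=0
After 6 (back): cur=HOME back=0 fwd=1
After 7 (visit(C)): cur=C back=1 fwd=0
After 8 (visit(F)): cur=F back=2 fwd=0
After 9 (visit(B)): cur=B back=3 fwd=0
After 10 (visit(P)): cur=P back=4 fwd=0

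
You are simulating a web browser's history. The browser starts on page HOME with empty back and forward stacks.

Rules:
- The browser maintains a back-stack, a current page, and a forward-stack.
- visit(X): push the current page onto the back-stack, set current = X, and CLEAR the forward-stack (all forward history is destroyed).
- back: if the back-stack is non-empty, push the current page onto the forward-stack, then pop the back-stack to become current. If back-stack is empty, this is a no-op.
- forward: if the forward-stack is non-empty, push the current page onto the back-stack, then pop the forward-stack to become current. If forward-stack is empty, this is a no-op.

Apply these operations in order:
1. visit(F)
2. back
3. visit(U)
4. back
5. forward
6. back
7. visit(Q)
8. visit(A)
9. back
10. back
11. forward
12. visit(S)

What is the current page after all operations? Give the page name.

Answer: S

Derivation:
After 1 (visit(F)): cur=F back=1 fwd=0
After 2 (back): cur=HOME back=0 fwd=1
After 3 (visit(U)): cur=U back=1 fwd=0
After 4 (back): cur=HOME back=0 fwd=1
After 5 (forward): cur=U back=1 fwd=0
After 6 (back): cur=HOME back=0 fwd=1
After 7 (visit(Q)): cur=Q back=1 fwd=0
After 8 (visit(A)): cur=A back=2 fwd=0
After 9 (back): cur=Q back=1 fwd=1
After 10 (back): cur=HOME back=0 fwd=2
After 11 (forward): cur=Q back=1 fwd=1
After 12 (visit(S)): cur=S back=2 fwd=0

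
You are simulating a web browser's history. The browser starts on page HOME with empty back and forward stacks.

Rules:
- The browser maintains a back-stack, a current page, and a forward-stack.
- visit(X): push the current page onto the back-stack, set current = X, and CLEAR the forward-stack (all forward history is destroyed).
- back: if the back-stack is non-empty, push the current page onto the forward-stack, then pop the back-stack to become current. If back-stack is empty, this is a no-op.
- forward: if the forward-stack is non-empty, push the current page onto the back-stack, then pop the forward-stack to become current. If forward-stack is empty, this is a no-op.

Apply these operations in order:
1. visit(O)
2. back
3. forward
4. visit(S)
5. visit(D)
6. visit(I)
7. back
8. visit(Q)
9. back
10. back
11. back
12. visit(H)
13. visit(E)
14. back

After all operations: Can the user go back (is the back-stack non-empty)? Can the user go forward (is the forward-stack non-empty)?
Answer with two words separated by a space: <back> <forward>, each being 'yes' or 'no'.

Answer: yes yes

Derivation:
After 1 (visit(O)): cur=O back=1 fwd=0
After 2 (back): cur=HOME back=0 fwd=1
After 3 (forward): cur=O back=1 fwd=0
After 4 (visit(S)): cur=S back=2 fwd=0
After 5 (visit(D)): cur=D back=3 fwd=0
After 6 (visit(I)): cur=I back=4 fwd=0
After 7 (back): cur=D back=3 fwd=1
After 8 (visit(Q)): cur=Q back=4 fwd=0
After 9 (back): cur=D back=3 fwd=1
After 10 (back): cur=S back=2 fwd=2
After 11 (back): cur=O back=1 fwd=3
After 12 (visit(H)): cur=H back=2 fwd=0
After 13 (visit(E)): cur=E back=3 fwd=0
After 14 (back): cur=H back=2 fwd=1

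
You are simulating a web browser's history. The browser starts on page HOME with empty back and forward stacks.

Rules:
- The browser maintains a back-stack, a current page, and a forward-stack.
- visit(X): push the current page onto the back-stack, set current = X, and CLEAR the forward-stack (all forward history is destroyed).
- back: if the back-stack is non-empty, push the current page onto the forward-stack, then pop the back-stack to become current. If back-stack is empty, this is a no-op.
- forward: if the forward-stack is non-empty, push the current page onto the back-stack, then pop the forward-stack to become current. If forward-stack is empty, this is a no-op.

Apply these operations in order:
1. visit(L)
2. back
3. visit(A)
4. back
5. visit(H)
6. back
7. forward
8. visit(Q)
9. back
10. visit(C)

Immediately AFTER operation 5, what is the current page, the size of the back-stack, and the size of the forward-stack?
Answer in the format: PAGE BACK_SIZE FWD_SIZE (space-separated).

After 1 (visit(L)): cur=L back=1 fwd=0
After 2 (back): cur=HOME back=0 fwd=1
After 3 (visit(A)): cur=A back=1 fwd=0
After 4 (back): cur=HOME back=0 fwd=1
After 5 (visit(H)): cur=H back=1 fwd=0

H 1 0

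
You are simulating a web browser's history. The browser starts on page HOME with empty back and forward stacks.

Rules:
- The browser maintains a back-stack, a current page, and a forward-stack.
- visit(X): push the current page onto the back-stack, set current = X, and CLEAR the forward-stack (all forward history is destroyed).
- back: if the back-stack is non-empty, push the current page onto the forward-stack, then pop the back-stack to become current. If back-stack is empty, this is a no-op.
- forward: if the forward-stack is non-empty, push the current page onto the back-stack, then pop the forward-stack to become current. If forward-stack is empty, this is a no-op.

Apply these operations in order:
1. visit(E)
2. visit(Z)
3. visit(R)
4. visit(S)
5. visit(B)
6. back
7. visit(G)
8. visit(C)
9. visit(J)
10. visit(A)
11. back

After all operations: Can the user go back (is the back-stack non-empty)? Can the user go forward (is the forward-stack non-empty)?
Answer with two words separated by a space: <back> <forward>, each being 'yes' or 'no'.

Answer: yes yes

Derivation:
After 1 (visit(E)): cur=E back=1 fwd=0
After 2 (visit(Z)): cur=Z back=2 fwd=0
After 3 (visit(R)): cur=R back=3 fwd=0
After 4 (visit(S)): cur=S back=4 fwd=0
After 5 (visit(B)): cur=B back=5 fwd=0
After 6 (back): cur=S back=4 fwd=1
After 7 (visit(G)): cur=G back=5 fwd=0
After 8 (visit(C)): cur=C back=6 fwd=0
After 9 (visit(J)): cur=J back=7 fwd=0
After 10 (visit(A)): cur=A back=8 fwd=0
After 11 (back): cur=J back=7 fwd=1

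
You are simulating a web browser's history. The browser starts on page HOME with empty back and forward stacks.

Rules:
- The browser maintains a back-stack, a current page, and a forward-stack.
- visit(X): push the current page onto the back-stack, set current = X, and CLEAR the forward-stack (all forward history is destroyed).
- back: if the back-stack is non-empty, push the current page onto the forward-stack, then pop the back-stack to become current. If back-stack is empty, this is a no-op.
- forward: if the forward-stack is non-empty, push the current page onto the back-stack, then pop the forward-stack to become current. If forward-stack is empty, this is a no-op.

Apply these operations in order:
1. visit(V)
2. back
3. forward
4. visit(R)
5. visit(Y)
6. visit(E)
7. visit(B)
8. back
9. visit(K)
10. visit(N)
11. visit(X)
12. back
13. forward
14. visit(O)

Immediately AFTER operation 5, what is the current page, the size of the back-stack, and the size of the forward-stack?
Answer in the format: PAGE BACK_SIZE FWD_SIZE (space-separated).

After 1 (visit(V)): cur=V back=1 fwd=0
After 2 (back): cur=HOME back=0 fwd=1
After 3 (forward): cur=V back=1 fwd=0
After 4 (visit(R)): cur=R back=2 fwd=0
After 5 (visit(Y)): cur=Y back=3 fwd=0

Y 3 0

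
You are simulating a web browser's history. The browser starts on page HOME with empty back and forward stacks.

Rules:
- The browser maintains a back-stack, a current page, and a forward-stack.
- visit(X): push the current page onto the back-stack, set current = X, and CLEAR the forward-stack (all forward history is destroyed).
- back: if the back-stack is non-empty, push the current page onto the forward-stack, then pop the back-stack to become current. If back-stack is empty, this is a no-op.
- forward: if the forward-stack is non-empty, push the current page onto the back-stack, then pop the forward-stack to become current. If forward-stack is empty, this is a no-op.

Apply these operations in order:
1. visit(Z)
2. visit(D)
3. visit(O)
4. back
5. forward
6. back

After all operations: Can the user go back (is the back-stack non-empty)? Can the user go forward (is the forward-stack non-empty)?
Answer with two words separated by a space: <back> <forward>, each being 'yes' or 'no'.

After 1 (visit(Z)): cur=Z back=1 fwd=0
After 2 (visit(D)): cur=D back=2 fwd=0
After 3 (visit(O)): cur=O back=3 fwd=0
After 4 (back): cur=D back=2 fwd=1
After 5 (forward): cur=O back=3 fwd=0
After 6 (back): cur=D back=2 fwd=1

Answer: yes yes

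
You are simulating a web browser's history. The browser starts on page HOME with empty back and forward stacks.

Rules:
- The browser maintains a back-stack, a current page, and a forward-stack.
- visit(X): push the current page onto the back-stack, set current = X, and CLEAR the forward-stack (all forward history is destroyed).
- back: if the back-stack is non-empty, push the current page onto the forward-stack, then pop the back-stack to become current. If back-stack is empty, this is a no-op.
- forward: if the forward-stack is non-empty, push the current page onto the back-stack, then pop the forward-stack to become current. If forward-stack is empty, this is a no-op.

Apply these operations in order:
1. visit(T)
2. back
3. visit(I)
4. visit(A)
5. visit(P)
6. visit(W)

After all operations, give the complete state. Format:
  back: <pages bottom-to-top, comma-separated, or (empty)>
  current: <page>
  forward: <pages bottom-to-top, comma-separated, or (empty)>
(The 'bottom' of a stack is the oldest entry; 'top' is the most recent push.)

Answer: back: HOME,I,A,P
current: W
forward: (empty)

Derivation:
After 1 (visit(T)): cur=T back=1 fwd=0
After 2 (back): cur=HOME back=0 fwd=1
After 3 (visit(I)): cur=I back=1 fwd=0
After 4 (visit(A)): cur=A back=2 fwd=0
After 5 (visit(P)): cur=P back=3 fwd=0
After 6 (visit(W)): cur=W back=4 fwd=0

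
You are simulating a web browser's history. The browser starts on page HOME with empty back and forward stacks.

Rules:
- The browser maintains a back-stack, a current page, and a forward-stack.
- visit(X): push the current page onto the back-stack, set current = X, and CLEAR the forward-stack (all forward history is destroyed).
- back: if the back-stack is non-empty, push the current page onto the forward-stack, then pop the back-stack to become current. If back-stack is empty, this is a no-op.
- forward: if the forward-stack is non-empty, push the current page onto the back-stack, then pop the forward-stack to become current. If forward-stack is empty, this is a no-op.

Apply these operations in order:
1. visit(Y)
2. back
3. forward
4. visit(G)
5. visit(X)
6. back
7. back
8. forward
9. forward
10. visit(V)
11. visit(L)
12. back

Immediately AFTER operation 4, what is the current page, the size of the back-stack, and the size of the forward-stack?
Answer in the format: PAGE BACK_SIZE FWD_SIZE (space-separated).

After 1 (visit(Y)): cur=Y back=1 fwd=0
After 2 (back): cur=HOME back=0 fwd=1
After 3 (forward): cur=Y back=1 fwd=0
After 4 (visit(G)): cur=G back=2 fwd=0

G 2 0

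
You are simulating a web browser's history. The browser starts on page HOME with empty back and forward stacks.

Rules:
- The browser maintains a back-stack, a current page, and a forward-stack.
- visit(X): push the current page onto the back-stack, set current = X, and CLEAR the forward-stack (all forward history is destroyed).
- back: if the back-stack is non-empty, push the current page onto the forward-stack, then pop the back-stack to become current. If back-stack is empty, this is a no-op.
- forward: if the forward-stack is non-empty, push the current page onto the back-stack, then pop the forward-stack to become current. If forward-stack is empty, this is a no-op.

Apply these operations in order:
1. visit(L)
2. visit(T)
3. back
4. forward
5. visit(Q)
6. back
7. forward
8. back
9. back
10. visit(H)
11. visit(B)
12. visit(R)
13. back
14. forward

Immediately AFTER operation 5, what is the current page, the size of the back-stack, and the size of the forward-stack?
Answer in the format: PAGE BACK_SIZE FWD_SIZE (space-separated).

After 1 (visit(L)): cur=L back=1 fwd=0
After 2 (visit(T)): cur=T back=2 fwd=0
After 3 (back): cur=L back=1 fwd=1
After 4 (forward): cur=T back=2 fwd=0
After 5 (visit(Q)): cur=Q back=3 fwd=0

Q 3 0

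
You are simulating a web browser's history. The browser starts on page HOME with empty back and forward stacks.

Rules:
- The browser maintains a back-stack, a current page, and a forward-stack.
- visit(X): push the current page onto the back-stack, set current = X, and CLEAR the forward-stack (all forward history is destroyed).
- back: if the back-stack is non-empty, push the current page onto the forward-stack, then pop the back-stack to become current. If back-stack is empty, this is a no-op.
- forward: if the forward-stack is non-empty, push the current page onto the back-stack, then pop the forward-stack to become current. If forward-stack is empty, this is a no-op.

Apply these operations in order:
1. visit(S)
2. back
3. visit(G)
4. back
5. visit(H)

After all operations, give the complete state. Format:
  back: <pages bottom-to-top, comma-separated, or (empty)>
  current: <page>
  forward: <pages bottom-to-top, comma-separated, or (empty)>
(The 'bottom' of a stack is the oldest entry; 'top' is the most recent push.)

Answer: back: HOME
current: H
forward: (empty)

Derivation:
After 1 (visit(S)): cur=S back=1 fwd=0
After 2 (back): cur=HOME back=0 fwd=1
After 3 (visit(G)): cur=G back=1 fwd=0
After 4 (back): cur=HOME back=0 fwd=1
After 5 (visit(H)): cur=H back=1 fwd=0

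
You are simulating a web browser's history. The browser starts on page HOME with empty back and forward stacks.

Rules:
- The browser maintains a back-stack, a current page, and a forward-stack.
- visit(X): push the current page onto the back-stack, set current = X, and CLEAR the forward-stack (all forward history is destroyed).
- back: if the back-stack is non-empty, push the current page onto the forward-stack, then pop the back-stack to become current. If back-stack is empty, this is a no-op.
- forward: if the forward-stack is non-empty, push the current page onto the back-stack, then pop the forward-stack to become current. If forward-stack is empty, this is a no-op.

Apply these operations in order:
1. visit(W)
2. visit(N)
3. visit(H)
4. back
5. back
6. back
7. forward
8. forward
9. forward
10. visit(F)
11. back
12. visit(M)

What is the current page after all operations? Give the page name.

Answer: M

Derivation:
After 1 (visit(W)): cur=W back=1 fwd=0
After 2 (visit(N)): cur=N back=2 fwd=0
After 3 (visit(H)): cur=H back=3 fwd=0
After 4 (back): cur=N back=2 fwd=1
After 5 (back): cur=W back=1 fwd=2
After 6 (back): cur=HOME back=0 fwd=3
After 7 (forward): cur=W back=1 fwd=2
After 8 (forward): cur=N back=2 fwd=1
After 9 (forward): cur=H back=3 fwd=0
After 10 (visit(F)): cur=F back=4 fwd=0
After 11 (back): cur=H back=3 fwd=1
After 12 (visit(M)): cur=M back=4 fwd=0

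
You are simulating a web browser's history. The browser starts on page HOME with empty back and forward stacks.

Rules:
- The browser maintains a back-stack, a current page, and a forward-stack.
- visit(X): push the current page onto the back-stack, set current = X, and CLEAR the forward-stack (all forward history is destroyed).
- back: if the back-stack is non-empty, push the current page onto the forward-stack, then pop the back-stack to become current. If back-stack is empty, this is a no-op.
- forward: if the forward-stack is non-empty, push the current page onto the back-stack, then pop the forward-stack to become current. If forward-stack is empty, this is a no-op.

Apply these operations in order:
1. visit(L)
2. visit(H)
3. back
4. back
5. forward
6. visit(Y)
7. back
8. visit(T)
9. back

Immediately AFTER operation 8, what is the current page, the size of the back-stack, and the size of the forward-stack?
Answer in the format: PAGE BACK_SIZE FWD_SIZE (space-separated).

After 1 (visit(L)): cur=L back=1 fwd=0
After 2 (visit(H)): cur=H back=2 fwd=0
After 3 (back): cur=L back=1 fwd=1
After 4 (back): cur=HOME back=0 fwd=2
After 5 (forward): cur=L back=1 fwd=1
After 6 (visit(Y)): cur=Y back=2 fwd=0
After 7 (back): cur=L back=1 fwd=1
After 8 (visit(T)): cur=T back=2 fwd=0

T 2 0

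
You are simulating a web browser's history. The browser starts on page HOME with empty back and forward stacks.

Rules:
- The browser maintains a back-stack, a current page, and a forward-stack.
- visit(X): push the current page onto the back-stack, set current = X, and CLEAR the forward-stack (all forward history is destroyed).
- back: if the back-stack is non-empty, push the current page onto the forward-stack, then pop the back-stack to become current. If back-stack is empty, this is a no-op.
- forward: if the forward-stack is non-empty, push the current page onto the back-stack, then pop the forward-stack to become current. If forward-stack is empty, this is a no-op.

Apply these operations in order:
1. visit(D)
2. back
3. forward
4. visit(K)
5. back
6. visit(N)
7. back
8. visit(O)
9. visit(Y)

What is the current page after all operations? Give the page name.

Answer: Y

Derivation:
After 1 (visit(D)): cur=D back=1 fwd=0
After 2 (back): cur=HOME back=0 fwd=1
After 3 (forward): cur=D back=1 fwd=0
After 4 (visit(K)): cur=K back=2 fwd=0
After 5 (back): cur=D back=1 fwd=1
After 6 (visit(N)): cur=N back=2 fwd=0
After 7 (back): cur=D back=1 fwd=1
After 8 (visit(O)): cur=O back=2 fwd=0
After 9 (visit(Y)): cur=Y back=3 fwd=0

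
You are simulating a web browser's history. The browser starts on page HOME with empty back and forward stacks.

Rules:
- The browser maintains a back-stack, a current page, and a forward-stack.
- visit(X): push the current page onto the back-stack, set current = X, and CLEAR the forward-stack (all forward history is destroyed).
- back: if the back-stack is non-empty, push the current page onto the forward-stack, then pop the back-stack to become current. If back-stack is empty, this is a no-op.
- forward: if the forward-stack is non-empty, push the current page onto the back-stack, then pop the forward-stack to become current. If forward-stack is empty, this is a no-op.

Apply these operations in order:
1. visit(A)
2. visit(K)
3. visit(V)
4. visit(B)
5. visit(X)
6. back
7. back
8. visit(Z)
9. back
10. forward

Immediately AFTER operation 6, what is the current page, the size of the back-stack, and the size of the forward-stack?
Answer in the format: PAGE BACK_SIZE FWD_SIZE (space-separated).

After 1 (visit(A)): cur=A back=1 fwd=0
After 2 (visit(K)): cur=K back=2 fwd=0
After 3 (visit(V)): cur=V back=3 fwd=0
After 4 (visit(B)): cur=B back=4 fwd=0
After 5 (visit(X)): cur=X back=5 fwd=0
After 6 (back): cur=B back=4 fwd=1

B 4 1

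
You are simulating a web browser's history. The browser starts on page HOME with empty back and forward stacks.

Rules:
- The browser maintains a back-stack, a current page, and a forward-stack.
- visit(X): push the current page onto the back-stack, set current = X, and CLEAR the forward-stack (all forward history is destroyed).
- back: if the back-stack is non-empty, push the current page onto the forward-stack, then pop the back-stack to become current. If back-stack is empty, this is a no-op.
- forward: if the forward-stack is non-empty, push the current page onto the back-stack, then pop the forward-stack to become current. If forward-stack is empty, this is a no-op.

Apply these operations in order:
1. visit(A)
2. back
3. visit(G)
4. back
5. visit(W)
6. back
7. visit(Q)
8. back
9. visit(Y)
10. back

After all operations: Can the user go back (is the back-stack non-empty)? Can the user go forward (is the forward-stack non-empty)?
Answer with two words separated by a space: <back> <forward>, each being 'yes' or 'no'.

Answer: no yes

Derivation:
After 1 (visit(A)): cur=A back=1 fwd=0
After 2 (back): cur=HOME back=0 fwd=1
After 3 (visit(G)): cur=G back=1 fwd=0
After 4 (back): cur=HOME back=0 fwd=1
After 5 (visit(W)): cur=W back=1 fwd=0
After 6 (back): cur=HOME back=0 fwd=1
After 7 (visit(Q)): cur=Q back=1 fwd=0
After 8 (back): cur=HOME back=0 fwd=1
After 9 (visit(Y)): cur=Y back=1 fwd=0
After 10 (back): cur=HOME back=0 fwd=1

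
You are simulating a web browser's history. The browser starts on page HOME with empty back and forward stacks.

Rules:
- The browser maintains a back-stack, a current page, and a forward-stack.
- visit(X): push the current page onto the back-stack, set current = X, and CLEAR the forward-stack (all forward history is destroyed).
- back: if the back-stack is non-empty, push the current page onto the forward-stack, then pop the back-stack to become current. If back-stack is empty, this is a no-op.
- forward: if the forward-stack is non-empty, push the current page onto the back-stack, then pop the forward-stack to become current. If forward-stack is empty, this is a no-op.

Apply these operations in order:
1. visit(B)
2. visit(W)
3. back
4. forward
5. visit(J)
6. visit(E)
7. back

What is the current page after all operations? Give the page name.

After 1 (visit(B)): cur=B back=1 fwd=0
After 2 (visit(W)): cur=W back=2 fwd=0
After 3 (back): cur=B back=1 fwd=1
After 4 (forward): cur=W back=2 fwd=0
After 5 (visit(J)): cur=J back=3 fwd=0
After 6 (visit(E)): cur=E back=4 fwd=0
After 7 (back): cur=J back=3 fwd=1

Answer: J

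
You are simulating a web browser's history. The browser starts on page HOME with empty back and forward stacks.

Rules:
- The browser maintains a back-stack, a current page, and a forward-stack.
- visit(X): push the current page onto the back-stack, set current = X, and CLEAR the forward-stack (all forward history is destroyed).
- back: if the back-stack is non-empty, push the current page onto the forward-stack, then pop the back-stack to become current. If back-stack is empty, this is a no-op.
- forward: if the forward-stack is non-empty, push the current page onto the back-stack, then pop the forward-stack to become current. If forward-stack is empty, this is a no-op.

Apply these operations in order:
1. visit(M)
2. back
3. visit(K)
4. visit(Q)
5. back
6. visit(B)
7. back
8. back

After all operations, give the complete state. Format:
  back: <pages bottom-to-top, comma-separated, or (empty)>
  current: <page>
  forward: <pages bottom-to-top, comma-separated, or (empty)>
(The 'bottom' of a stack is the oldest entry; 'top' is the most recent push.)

After 1 (visit(M)): cur=M back=1 fwd=0
After 2 (back): cur=HOME back=0 fwd=1
After 3 (visit(K)): cur=K back=1 fwd=0
After 4 (visit(Q)): cur=Q back=2 fwd=0
After 5 (back): cur=K back=1 fwd=1
After 6 (visit(B)): cur=B back=2 fwd=0
After 7 (back): cur=K back=1 fwd=1
After 8 (back): cur=HOME back=0 fwd=2

Answer: back: (empty)
current: HOME
forward: B,K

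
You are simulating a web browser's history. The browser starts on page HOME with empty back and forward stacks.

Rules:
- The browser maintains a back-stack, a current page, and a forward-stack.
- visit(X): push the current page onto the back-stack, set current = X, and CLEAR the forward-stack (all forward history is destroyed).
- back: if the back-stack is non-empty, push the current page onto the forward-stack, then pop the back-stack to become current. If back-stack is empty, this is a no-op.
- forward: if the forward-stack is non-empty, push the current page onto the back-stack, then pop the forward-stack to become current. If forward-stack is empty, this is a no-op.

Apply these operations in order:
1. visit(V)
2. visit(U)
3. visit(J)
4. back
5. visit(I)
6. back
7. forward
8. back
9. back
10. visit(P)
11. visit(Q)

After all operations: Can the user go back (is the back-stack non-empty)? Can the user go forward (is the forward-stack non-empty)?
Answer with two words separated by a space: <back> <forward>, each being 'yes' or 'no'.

After 1 (visit(V)): cur=V back=1 fwd=0
After 2 (visit(U)): cur=U back=2 fwd=0
After 3 (visit(J)): cur=J back=3 fwd=0
After 4 (back): cur=U back=2 fwd=1
After 5 (visit(I)): cur=I back=3 fwd=0
After 6 (back): cur=U back=2 fwd=1
After 7 (forward): cur=I back=3 fwd=0
After 8 (back): cur=U back=2 fwd=1
After 9 (back): cur=V back=1 fwd=2
After 10 (visit(P)): cur=P back=2 fwd=0
After 11 (visit(Q)): cur=Q back=3 fwd=0

Answer: yes no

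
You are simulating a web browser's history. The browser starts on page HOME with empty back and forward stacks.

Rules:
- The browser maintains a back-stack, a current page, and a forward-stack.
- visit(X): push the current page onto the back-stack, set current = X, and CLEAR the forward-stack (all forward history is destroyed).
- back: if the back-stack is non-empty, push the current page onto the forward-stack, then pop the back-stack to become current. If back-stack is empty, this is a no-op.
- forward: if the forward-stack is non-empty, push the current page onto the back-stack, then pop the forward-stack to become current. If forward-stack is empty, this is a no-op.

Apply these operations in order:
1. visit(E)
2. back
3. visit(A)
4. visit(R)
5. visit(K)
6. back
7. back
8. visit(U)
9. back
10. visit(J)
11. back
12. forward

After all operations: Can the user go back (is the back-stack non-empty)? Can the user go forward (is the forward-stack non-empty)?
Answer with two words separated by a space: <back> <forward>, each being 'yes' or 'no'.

Answer: yes no

Derivation:
After 1 (visit(E)): cur=E back=1 fwd=0
After 2 (back): cur=HOME back=0 fwd=1
After 3 (visit(A)): cur=A back=1 fwd=0
After 4 (visit(R)): cur=R back=2 fwd=0
After 5 (visit(K)): cur=K back=3 fwd=0
After 6 (back): cur=R back=2 fwd=1
After 7 (back): cur=A back=1 fwd=2
After 8 (visit(U)): cur=U back=2 fwd=0
After 9 (back): cur=A back=1 fwd=1
After 10 (visit(J)): cur=J back=2 fwd=0
After 11 (back): cur=A back=1 fwd=1
After 12 (forward): cur=J back=2 fwd=0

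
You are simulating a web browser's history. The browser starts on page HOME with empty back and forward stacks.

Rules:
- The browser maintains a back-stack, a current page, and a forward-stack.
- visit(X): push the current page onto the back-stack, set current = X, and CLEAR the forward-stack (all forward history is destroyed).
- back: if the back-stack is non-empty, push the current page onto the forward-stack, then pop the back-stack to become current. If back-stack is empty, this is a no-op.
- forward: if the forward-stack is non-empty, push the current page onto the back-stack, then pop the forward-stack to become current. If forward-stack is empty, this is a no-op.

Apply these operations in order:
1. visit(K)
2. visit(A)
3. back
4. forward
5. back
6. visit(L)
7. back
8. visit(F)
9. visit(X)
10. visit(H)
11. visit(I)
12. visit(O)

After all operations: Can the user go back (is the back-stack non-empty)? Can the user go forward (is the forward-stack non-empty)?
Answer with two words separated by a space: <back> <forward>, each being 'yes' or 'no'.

After 1 (visit(K)): cur=K back=1 fwd=0
After 2 (visit(A)): cur=A back=2 fwd=0
After 3 (back): cur=K back=1 fwd=1
After 4 (forward): cur=A back=2 fwd=0
After 5 (back): cur=K back=1 fwd=1
After 6 (visit(L)): cur=L back=2 fwd=0
After 7 (back): cur=K back=1 fwd=1
After 8 (visit(F)): cur=F back=2 fwd=0
After 9 (visit(X)): cur=X back=3 fwd=0
After 10 (visit(H)): cur=H back=4 fwd=0
After 11 (visit(I)): cur=I back=5 fwd=0
After 12 (visit(O)): cur=O back=6 fwd=0

Answer: yes no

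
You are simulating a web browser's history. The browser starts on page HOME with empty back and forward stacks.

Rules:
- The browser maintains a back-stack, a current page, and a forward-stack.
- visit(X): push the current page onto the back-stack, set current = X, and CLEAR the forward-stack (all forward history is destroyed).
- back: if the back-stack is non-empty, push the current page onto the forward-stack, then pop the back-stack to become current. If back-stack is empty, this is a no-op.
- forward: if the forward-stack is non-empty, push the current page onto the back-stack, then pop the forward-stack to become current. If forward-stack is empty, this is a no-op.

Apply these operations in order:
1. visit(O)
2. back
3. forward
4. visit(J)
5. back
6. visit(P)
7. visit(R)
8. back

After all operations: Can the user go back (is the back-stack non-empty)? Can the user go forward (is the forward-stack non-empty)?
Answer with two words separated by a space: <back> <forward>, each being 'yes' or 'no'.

Answer: yes yes

Derivation:
After 1 (visit(O)): cur=O back=1 fwd=0
After 2 (back): cur=HOME back=0 fwd=1
After 3 (forward): cur=O back=1 fwd=0
After 4 (visit(J)): cur=J back=2 fwd=0
After 5 (back): cur=O back=1 fwd=1
After 6 (visit(P)): cur=P back=2 fwd=0
After 7 (visit(R)): cur=R back=3 fwd=0
After 8 (back): cur=P back=2 fwd=1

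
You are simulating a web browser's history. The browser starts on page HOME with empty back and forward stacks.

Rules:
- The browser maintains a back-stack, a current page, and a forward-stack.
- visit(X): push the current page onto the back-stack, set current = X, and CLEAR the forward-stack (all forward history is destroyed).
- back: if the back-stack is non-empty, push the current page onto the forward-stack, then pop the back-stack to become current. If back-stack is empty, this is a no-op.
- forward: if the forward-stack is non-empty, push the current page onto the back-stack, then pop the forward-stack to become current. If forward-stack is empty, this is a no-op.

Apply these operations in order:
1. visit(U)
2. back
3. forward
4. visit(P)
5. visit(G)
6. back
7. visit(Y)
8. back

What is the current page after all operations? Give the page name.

Answer: P

Derivation:
After 1 (visit(U)): cur=U back=1 fwd=0
After 2 (back): cur=HOME back=0 fwd=1
After 3 (forward): cur=U back=1 fwd=0
After 4 (visit(P)): cur=P back=2 fwd=0
After 5 (visit(G)): cur=G back=3 fwd=0
After 6 (back): cur=P back=2 fwd=1
After 7 (visit(Y)): cur=Y back=3 fwd=0
After 8 (back): cur=P back=2 fwd=1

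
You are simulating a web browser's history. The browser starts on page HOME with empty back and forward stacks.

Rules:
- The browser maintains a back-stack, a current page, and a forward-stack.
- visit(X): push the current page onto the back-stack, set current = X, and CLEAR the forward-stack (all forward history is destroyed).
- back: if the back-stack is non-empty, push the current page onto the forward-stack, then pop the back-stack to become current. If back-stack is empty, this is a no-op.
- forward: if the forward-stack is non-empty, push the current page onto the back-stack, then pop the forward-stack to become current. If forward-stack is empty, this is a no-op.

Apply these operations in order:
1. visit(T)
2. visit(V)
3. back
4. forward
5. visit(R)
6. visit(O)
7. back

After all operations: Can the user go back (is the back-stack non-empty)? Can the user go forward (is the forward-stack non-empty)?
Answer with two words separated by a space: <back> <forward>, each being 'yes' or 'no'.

After 1 (visit(T)): cur=T back=1 fwd=0
After 2 (visit(V)): cur=V back=2 fwd=0
After 3 (back): cur=T back=1 fwd=1
After 4 (forward): cur=V back=2 fwd=0
After 5 (visit(R)): cur=R back=3 fwd=0
After 6 (visit(O)): cur=O back=4 fwd=0
After 7 (back): cur=R back=3 fwd=1

Answer: yes yes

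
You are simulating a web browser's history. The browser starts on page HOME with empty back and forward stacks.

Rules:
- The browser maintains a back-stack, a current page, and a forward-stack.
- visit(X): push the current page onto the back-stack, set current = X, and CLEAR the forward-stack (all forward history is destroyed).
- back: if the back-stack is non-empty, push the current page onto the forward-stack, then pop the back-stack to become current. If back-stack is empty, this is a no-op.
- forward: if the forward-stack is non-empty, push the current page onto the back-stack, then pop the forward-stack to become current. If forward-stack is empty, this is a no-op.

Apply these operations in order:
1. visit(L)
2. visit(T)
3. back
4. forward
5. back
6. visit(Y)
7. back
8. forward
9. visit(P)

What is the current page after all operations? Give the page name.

After 1 (visit(L)): cur=L back=1 fwd=0
After 2 (visit(T)): cur=T back=2 fwd=0
After 3 (back): cur=L back=1 fwd=1
After 4 (forward): cur=T back=2 fwd=0
After 5 (back): cur=L back=1 fwd=1
After 6 (visit(Y)): cur=Y back=2 fwd=0
After 7 (back): cur=L back=1 fwd=1
After 8 (forward): cur=Y back=2 fwd=0
After 9 (visit(P)): cur=P back=3 fwd=0

Answer: P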